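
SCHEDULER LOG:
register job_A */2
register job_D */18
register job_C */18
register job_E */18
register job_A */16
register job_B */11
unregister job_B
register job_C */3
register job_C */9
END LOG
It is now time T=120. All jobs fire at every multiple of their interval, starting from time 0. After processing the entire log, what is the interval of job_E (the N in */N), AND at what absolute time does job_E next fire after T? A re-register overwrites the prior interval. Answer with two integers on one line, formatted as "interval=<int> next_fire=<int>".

Op 1: register job_A */2 -> active={job_A:*/2}
Op 2: register job_D */18 -> active={job_A:*/2, job_D:*/18}
Op 3: register job_C */18 -> active={job_A:*/2, job_C:*/18, job_D:*/18}
Op 4: register job_E */18 -> active={job_A:*/2, job_C:*/18, job_D:*/18, job_E:*/18}
Op 5: register job_A */16 -> active={job_A:*/16, job_C:*/18, job_D:*/18, job_E:*/18}
Op 6: register job_B */11 -> active={job_A:*/16, job_B:*/11, job_C:*/18, job_D:*/18, job_E:*/18}
Op 7: unregister job_B -> active={job_A:*/16, job_C:*/18, job_D:*/18, job_E:*/18}
Op 8: register job_C */3 -> active={job_A:*/16, job_C:*/3, job_D:*/18, job_E:*/18}
Op 9: register job_C */9 -> active={job_A:*/16, job_C:*/9, job_D:*/18, job_E:*/18}
Final interval of job_E = 18
Next fire of job_E after T=120: (120//18+1)*18 = 126

Answer: interval=18 next_fire=126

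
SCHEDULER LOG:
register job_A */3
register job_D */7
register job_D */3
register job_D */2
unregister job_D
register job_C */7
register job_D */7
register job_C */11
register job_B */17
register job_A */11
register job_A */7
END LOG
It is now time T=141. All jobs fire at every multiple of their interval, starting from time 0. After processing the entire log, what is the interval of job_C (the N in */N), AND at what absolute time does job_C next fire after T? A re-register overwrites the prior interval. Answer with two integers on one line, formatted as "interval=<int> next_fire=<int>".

Op 1: register job_A */3 -> active={job_A:*/3}
Op 2: register job_D */7 -> active={job_A:*/3, job_D:*/7}
Op 3: register job_D */3 -> active={job_A:*/3, job_D:*/3}
Op 4: register job_D */2 -> active={job_A:*/3, job_D:*/2}
Op 5: unregister job_D -> active={job_A:*/3}
Op 6: register job_C */7 -> active={job_A:*/3, job_C:*/7}
Op 7: register job_D */7 -> active={job_A:*/3, job_C:*/7, job_D:*/7}
Op 8: register job_C */11 -> active={job_A:*/3, job_C:*/11, job_D:*/7}
Op 9: register job_B */17 -> active={job_A:*/3, job_B:*/17, job_C:*/11, job_D:*/7}
Op 10: register job_A */11 -> active={job_A:*/11, job_B:*/17, job_C:*/11, job_D:*/7}
Op 11: register job_A */7 -> active={job_A:*/7, job_B:*/17, job_C:*/11, job_D:*/7}
Final interval of job_C = 11
Next fire of job_C after T=141: (141//11+1)*11 = 143

Answer: interval=11 next_fire=143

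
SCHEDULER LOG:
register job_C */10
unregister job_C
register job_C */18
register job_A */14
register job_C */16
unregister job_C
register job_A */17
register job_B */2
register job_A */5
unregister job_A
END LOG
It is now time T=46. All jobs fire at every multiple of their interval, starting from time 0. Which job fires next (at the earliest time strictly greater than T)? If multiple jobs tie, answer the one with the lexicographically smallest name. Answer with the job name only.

Answer: job_B

Derivation:
Op 1: register job_C */10 -> active={job_C:*/10}
Op 2: unregister job_C -> active={}
Op 3: register job_C */18 -> active={job_C:*/18}
Op 4: register job_A */14 -> active={job_A:*/14, job_C:*/18}
Op 5: register job_C */16 -> active={job_A:*/14, job_C:*/16}
Op 6: unregister job_C -> active={job_A:*/14}
Op 7: register job_A */17 -> active={job_A:*/17}
Op 8: register job_B */2 -> active={job_A:*/17, job_B:*/2}
Op 9: register job_A */5 -> active={job_A:*/5, job_B:*/2}
Op 10: unregister job_A -> active={job_B:*/2}
  job_B: interval 2, next fire after T=46 is 48
Earliest = 48, winner (lex tiebreak) = job_B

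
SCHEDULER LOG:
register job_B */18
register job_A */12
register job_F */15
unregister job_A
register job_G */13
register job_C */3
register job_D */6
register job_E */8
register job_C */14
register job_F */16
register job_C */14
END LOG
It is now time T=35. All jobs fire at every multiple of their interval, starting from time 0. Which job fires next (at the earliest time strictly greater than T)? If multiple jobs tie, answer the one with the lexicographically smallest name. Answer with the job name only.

Answer: job_B

Derivation:
Op 1: register job_B */18 -> active={job_B:*/18}
Op 2: register job_A */12 -> active={job_A:*/12, job_B:*/18}
Op 3: register job_F */15 -> active={job_A:*/12, job_B:*/18, job_F:*/15}
Op 4: unregister job_A -> active={job_B:*/18, job_F:*/15}
Op 5: register job_G */13 -> active={job_B:*/18, job_F:*/15, job_G:*/13}
Op 6: register job_C */3 -> active={job_B:*/18, job_C:*/3, job_F:*/15, job_G:*/13}
Op 7: register job_D */6 -> active={job_B:*/18, job_C:*/3, job_D:*/6, job_F:*/15, job_G:*/13}
Op 8: register job_E */8 -> active={job_B:*/18, job_C:*/3, job_D:*/6, job_E:*/8, job_F:*/15, job_G:*/13}
Op 9: register job_C */14 -> active={job_B:*/18, job_C:*/14, job_D:*/6, job_E:*/8, job_F:*/15, job_G:*/13}
Op 10: register job_F */16 -> active={job_B:*/18, job_C:*/14, job_D:*/6, job_E:*/8, job_F:*/16, job_G:*/13}
Op 11: register job_C */14 -> active={job_B:*/18, job_C:*/14, job_D:*/6, job_E:*/8, job_F:*/16, job_G:*/13}
  job_B: interval 18, next fire after T=35 is 36
  job_C: interval 14, next fire after T=35 is 42
  job_D: interval 6, next fire after T=35 is 36
  job_E: interval 8, next fire after T=35 is 40
  job_F: interval 16, next fire after T=35 is 48
  job_G: interval 13, next fire after T=35 is 39
Earliest = 36, winner (lex tiebreak) = job_B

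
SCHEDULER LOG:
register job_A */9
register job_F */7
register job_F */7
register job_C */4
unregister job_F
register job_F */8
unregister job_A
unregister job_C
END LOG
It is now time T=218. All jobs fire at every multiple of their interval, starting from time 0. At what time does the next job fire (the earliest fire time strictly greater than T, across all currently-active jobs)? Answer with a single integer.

Answer: 224

Derivation:
Op 1: register job_A */9 -> active={job_A:*/9}
Op 2: register job_F */7 -> active={job_A:*/9, job_F:*/7}
Op 3: register job_F */7 -> active={job_A:*/9, job_F:*/7}
Op 4: register job_C */4 -> active={job_A:*/9, job_C:*/4, job_F:*/7}
Op 5: unregister job_F -> active={job_A:*/9, job_C:*/4}
Op 6: register job_F */8 -> active={job_A:*/9, job_C:*/4, job_F:*/8}
Op 7: unregister job_A -> active={job_C:*/4, job_F:*/8}
Op 8: unregister job_C -> active={job_F:*/8}
  job_F: interval 8, next fire after T=218 is 224
Earliest fire time = 224 (job job_F)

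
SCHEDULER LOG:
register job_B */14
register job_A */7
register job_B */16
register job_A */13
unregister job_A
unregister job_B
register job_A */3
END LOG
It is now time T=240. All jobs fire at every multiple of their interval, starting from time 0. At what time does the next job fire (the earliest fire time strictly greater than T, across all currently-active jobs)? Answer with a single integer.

Op 1: register job_B */14 -> active={job_B:*/14}
Op 2: register job_A */7 -> active={job_A:*/7, job_B:*/14}
Op 3: register job_B */16 -> active={job_A:*/7, job_B:*/16}
Op 4: register job_A */13 -> active={job_A:*/13, job_B:*/16}
Op 5: unregister job_A -> active={job_B:*/16}
Op 6: unregister job_B -> active={}
Op 7: register job_A */3 -> active={job_A:*/3}
  job_A: interval 3, next fire after T=240 is 243
Earliest fire time = 243 (job job_A)

Answer: 243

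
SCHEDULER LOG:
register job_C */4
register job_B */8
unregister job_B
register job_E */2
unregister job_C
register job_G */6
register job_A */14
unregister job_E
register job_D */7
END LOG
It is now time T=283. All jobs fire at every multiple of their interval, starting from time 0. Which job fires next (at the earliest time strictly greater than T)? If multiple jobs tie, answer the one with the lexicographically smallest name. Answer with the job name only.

Answer: job_D

Derivation:
Op 1: register job_C */4 -> active={job_C:*/4}
Op 2: register job_B */8 -> active={job_B:*/8, job_C:*/4}
Op 3: unregister job_B -> active={job_C:*/4}
Op 4: register job_E */2 -> active={job_C:*/4, job_E:*/2}
Op 5: unregister job_C -> active={job_E:*/2}
Op 6: register job_G */6 -> active={job_E:*/2, job_G:*/6}
Op 7: register job_A */14 -> active={job_A:*/14, job_E:*/2, job_G:*/6}
Op 8: unregister job_E -> active={job_A:*/14, job_G:*/6}
Op 9: register job_D */7 -> active={job_A:*/14, job_D:*/7, job_G:*/6}
  job_A: interval 14, next fire after T=283 is 294
  job_D: interval 7, next fire after T=283 is 287
  job_G: interval 6, next fire after T=283 is 288
Earliest = 287, winner (lex tiebreak) = job_D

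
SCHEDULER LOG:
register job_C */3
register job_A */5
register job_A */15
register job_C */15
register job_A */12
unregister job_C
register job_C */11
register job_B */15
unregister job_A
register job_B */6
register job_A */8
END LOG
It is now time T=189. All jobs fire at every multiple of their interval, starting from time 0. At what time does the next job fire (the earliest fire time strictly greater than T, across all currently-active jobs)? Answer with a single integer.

Op 1: register job_C */3 -> active={job_C:*/3}
Op 2: register job_A */5 -> active={job_A:*/5, job_C:*/3}
Op 3: register job_A */15 -> active={job_A:*/15, job_C:*/3}
Op 4: register job_C */15 -> active={job_A:*/15, job_C:*/15}
Op 5: register job_A */12 -> active={job_A:*/12, job_C:*/15}
Op 6: unregister job_C -> active={job_A:*/12}
Op 7: register job_C */11 -> active={job_A:*/12, job_C:*/11}
Op 8: register job_B */15 -> active={job_A:*/12, job_B:*/15, job_C:*/11}
Op 9: unregister job_A -> active={job_B:*/15, job_C:*/11}
Op 10: register job_B */6 -> active={job_B:*/6, job_C:*/11}
Op 11: register job_A */8 -> active={job_A:*/8, job_B:*/6, job_C:*/11}
  job_A: interval 8, next fire after T=189 is 192
  job_B: interval 6, next fire after T=189 is 192
  job_C: interval 11, next fire after T=189 is 198
Earliest fire time = 192 (job job_A)

Answer: 192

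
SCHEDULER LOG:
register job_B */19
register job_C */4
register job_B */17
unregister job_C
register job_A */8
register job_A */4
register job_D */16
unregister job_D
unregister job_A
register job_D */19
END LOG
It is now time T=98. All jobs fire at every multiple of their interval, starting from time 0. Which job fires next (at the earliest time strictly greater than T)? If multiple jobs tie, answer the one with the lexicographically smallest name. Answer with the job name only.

Op 1: register job_B */19 -> active={job_B:*/19}
Op 2: register job_C */4 -> active={job_B:*/19, job_C:*/4}
Op 3: register job_B */17 -> active={job_B:*/17, job_C:*/4}
Op 4: unregister job_C -> active={job_B:*/17}
Op 5: register job_A */8 -> active={job_A:*/8, job_B:*/17}
Op 6: register job_A */4 -> active={job_A:*/4, job_B:*/17}
Op 7: register job_D */16 -> active={job_A:*/4, job_B:*/17, job_D:*/16}
Op 8: unregister job_D -> active={job_A:*/4, job_B:*/17}
Op 9: unregister job_A -> active={job_B:*/17}
Op 10: register job_D */19 -> active={job_B:*/17, job_D:*/19}
  job_B: interval 17, next fire after T=98 is 102
  job_D: interval 19, next fire after T=98 is 114
Earliest = 102, winner (lex tiebreak) = job_B

Answer: job_B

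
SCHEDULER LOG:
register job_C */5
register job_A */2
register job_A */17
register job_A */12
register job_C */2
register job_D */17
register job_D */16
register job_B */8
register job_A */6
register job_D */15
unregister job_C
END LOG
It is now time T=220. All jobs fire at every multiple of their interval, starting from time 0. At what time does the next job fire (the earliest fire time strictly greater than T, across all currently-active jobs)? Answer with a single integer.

Answer: 222

Derivation:
Op 1: register job_C */5 -> active={job_C:*/5}
Op 2: register job_A */2 -> active={job_A:*/2, job_C:*/5}
Op 3: register job_A */17 -> active={job_A:*/17, job_C:*/5}
Op 4: register job_A */12 -> active={job_A:*/12, job_C:*/5}
Op 5: register job_C */2 -> active={job_A:*/12, job_C:*/2}
Op 6: register job_D */17 -> active={job_A:*/12, job_C:*/2, job_D:*/17}
Op 7: register job_D */16 -> active={job_A:*/12, job_C:*/2, job_D:*/16}
Op 8: register job_B */8 -> active={job_A:*/12, job_B:*/8, job_C:*/2, job_D:*/16}
Op 9: register job_A */6 -> active={job_A:*/6, job_B:*/8, job_C:*/2, job_D:*/16}
Op 10: register job_D */15 -> active={job_A:*/6, job_B:*/8, job_C:*/2, job_D:*/15}
Op 11: unregister job_C -> active={job_A:*/6, job_B:*/8, job_D:*/15}
  job_A: interval 6, next fire after T=220 is 222
  job_B: interval 8, next fire after T=220 is 224
  job_D: interval 15, next fire after T=220 is 225
Earliest fire time = 222 (job job_A)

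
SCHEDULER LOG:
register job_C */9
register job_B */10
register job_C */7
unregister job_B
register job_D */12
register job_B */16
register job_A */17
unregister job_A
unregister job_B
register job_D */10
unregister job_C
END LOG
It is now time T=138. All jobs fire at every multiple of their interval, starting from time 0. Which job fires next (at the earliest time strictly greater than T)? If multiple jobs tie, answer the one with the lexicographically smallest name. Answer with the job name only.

Answer: job_D

Derivation:
Op 1: register job_C */9 -> active={job_C:*/9}
Op 2: register job_B */10 -> active={job_B:*/10, job_C:*/9}
Op 3: register job_C */7 -> active={job_B:*/10, job_C:*/7}
Op 4: unregister job_B -> active={job_C:*/7}
Op 5: register job_D */12 -> active={job_C:*/7, job_D:*/12}
Op 6: register job_B */16 -> active={job_B:*/16, job_C:*/7, job_D:*/12}
Op 7: register job_A */17 -> active={job_A:*/17, job_B:*/16, job_C:*/7, job_D:*/12}
Op 8: unregister job_A -> active={job_B:*/16, job_C:*/7, job_D:*/12}
Op 9: unregister job_B -> active={job_C:*/7, job_D:*/12}
Op 10: register job_D */10 -> active={job_C:*/7, job_D:*/10}
Op 11: unregister job_C -> active={job_D:*/10}
  job_D: interval 10, next fire after T=138 is 140
Earliest = 140, winner (lex tiebreak) = job_D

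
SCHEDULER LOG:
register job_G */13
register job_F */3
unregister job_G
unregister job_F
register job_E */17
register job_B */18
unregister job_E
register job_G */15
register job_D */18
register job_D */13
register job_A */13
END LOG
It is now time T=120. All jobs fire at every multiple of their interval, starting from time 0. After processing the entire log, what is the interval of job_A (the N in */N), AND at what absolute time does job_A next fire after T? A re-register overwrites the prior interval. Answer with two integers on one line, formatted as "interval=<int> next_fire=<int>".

Op 1: register job_G */13 -> active={job_G:*/13}
Op 2: register job_F */3 -> active={job_F:*/3, job_G:*/13}
Op 3: unregister job_G -> active={job_F:*/3}
Op 4: unregister job_F -> active={}
Op 5: register job_E */17 -> active={job_E:*/17}
Op 6: register job_B */18 -> active={job_B:*/18, job_E:*/17}
Op 7: unregister job_E -> active={job_B:*/18}
Op 8: register job_G */15 -> active={job_B:*/18, job_G:*/15}
Op 9: register job_D */18 -> active={job_B:*/18, job_D:*/18, job_G:*/15}
Op 10: register job_D */13 -> active={job_B:*/18, job_D:*/13, job_G:*/15}
Op 11: register job_A */13 -> active={job_A:*/13, job_B:*/18, job_D:*/13, job_G:*/15}
Final interval of job_A = 13
Next fire of job_A after T=120: (120//13+1)*13 = 130

Answer: interval=13 next_fire=130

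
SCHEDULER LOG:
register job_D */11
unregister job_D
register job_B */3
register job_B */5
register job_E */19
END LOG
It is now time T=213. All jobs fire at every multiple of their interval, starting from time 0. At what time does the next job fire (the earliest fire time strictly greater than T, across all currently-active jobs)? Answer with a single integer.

Op 1: register job_D */11 -> active={job_D:*/11}
Op 2: unregister job_D -> active={}
Op 3: register job_B */3 -> active={job_B:*/3}
Op 4: register job_B */5 -> active={job_B:*/5}
Op 5: register job_E */19 -> active={job_B:*/5, job_E:*/19}
  job_B: interval 5, next fire after T=213 is 215
  job_E: interval 19, next fire after T=213 is 228
Earliest fire time = 215 (job job_B)

Answer: 215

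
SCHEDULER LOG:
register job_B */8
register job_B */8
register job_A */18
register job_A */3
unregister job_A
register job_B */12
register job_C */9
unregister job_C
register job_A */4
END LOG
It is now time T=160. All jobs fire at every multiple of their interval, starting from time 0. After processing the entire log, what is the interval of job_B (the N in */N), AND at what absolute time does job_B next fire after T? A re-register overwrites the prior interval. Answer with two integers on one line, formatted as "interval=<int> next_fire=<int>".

Answer: interval=12 next_fire=168

Derivation:
Op 1: register job_B */8 -> active={job_B:*/8}
Op 2: register job_B */8 -> active={job_B:*/8}
Op 3: register job_A */18 -> active={job_A:*/18, job_B:*/8}
Op 4: register job_A */3 -> active={job_A:*/3, job_B:*/8}
Op 5: unregister job_A -> active={job_B:*/8}
Op 6: register job_B */12 -> active={job_B:*/12}
Op 7: register job_C */9 -> active={job_B:*/12, job_C:*/9}
Op 8: unregister job_C -> active={job_B:*/12}
Op 9: register job_A */4 -> active={job_A:*/4, job_B:*/12}
Final interval of job_B = 12
Next fire of job_B after T=160: (160//12+1)*12 = 168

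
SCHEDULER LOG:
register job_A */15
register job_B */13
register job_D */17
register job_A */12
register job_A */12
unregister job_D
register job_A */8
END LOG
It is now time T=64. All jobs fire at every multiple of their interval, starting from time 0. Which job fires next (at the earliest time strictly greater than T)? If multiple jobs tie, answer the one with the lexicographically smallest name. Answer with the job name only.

Op 1: register job_A */15 -> active={job_A:*/15}
Op 2: register job_B */13 -> active={job_A:*/15, job_B:*/13}
Op 3: register job_D */17 -> active={job_A:*/15, job_B:*/13, job_D:*/17}
Op 4: register job_A */12 -> active={job_A:*/12, job_B:*/13, job_D:*/17}
Op 5: register job_A */12 -> active={job_A:*/12, job_B:*/13, job_D:*/17}
Op 6: unregister job_D -> active={job_A:*/12, job_B:*/13}
Op 7: register job_A */8 -> active={job_A:*/8, job_B:*/13}
  job_A: interval 8, next fire after T=64 is 72
  job_B: interval 13, next fire after T=64 is 65
Earliest = 65, winner (lex tiebreak) = job_B

Answer: job_B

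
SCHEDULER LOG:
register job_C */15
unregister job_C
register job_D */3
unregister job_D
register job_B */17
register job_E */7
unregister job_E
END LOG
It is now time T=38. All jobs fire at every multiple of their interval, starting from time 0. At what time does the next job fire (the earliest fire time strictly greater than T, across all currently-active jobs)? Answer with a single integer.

Answer: 51

Derivation:
Op 1: register job_C */15 -> active={job_C:*/15}
Op 2: unregister job_C -> active={}
Op 3: register job_D */3 -> active={job_D:*/3}
Op 4: unregister job_D -> active={}
Op 5: register job_B */17 -> active={job_B:*/17}
Op 6: register job_E */7 -> active={job_B:*/17, job_E:*/7}
Op 7: unregister job_E -> active={job_B:*/17}
  job_B: interval 17, next fire after T=38 is 51
Earliest fire time = 51 (job job_B)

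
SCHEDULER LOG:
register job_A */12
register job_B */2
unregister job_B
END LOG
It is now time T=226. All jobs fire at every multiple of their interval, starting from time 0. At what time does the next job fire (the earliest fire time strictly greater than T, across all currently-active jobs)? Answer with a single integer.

Answer: 228

Derivation:
Op 1: register job_A */12 -> active={job_A:*/12}
Op 2: register job_B */2 -> active={job_A:*/12, job_B:*/2}
Op 3: unregister job_B -> active={job_A:*/12}
  job_A: interval 12, next fire after T=226 is 228
Earliest fire time = 228 (job job_A)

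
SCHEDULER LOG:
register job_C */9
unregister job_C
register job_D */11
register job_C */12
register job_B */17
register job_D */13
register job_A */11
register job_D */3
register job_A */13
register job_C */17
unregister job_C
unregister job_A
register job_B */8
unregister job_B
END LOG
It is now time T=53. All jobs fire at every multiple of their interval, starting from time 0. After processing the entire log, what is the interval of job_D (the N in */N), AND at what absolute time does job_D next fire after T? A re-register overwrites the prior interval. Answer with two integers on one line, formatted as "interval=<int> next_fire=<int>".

Answer: interval=3 next_fire=54

Derivation:
Op 1: register job_C */9 -> active={job_C:*/9}
Op 2: unregister job_C -> active={}
Op 3: register job_D */11 -> active={job_D:*/11}
Op 4: register job_C */12 -> active={job_C:*/12, job_D:*/11}
Op 5: register job_B */17 -> active={job_B:*/17, job_C:*/12, job_D:*/11}
Op 6: register job_D */13 -> active={job_B:*/17, job_C:*/12, job_D:*/13}
Op 7: register job_A */11 -> active={job_A:*/11, job_B:*/17, job_C:*/12, job_D:*/13}
Op 8: register job_D */3 -> active={job_A:*/11, job_B:*/17, job_C:*/12, job_D:*/3}
Op 9: register job_A */13 -> active={job_A:*/13, job_B:*/17, job_C:*/12, job_D:*/3}
Op 10: register job_C */17 -> active={job_A:*/13, job_B:*/17, job_C:*/17, job_D:*/3}
Op 11: unregister job_C -> active={job_A:*/13, job_B:*/17, job_D:*/3}
Op 12: unregister job_A -> active={job_B:*/17, job_D:*/3}
Op 13: register job_B */8 -> active={job_B:*/8, job_D:*/3}
Op 14: unregister job_B -> active={job_D:*/3}
Final interval of job_D = 3
Next fire of job_D after T=53: (53//3+1)*3 = 54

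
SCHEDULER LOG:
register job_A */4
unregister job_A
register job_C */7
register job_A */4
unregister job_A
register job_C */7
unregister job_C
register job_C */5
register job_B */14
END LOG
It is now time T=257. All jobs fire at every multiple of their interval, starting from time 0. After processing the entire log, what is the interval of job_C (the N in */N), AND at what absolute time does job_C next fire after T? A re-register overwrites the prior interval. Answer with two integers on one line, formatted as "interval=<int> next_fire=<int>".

Op 1: register job_A */4 -> active={job_A:*/4}
Op 2: unregister job_A -> active={}
Op 3: register job_C */7 -> active={job_C:*/7}
Op 4: register job_A */4 -> active={job_A:*/4, job_C:*/7}
Op 5: unregister job_A -> active={job_C:*/7}
Op 6: register job_C */7 -> active={job_C:*/7}
Op 7: unregister job_C -> active={}
Op 8: register job_C */5 -> active={job_C:*/5}
Op 9: register job_B */14 -> active={job_B:*/14, job_C:*/5}
Final interval of job_C = 5
Next fire of job_C after T=257: (257//5+1)*5 = 260

Answer: interval=5 next_fire=260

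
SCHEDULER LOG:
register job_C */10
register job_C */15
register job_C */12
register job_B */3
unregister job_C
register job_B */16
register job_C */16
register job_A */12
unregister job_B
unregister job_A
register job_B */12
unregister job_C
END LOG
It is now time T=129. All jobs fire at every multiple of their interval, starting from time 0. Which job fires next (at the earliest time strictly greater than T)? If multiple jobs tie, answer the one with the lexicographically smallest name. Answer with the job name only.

Op 1: register job_C */10 -> active={job_C:*/10}
Op 2: register job_C */15 -> active={job_C:*/15}
Op 3: register job_C */12 -> active={job_C:*/12}
Op 4: register job_B */3 -> active={job_B:*/3, job_C:*/12}
Op 5: unregister job_C -> active={job_B:*/3}
Op 6: register job_B */16 -> active={job_B:*/16}
Op 7: register job_C */16 -> active={job_B:*/16, job_C:*/16}
Op 8: register job_A */12 -> active={job_A:*/12, job_B:*/16, job_C:*/16}
Op 9: unregister job_B -> active={job_A:*/12, job_C:*/16}
Op 10: unregister job_A -> active={job_C:*/16}
Op 11: register job_B */12 -> active={job_B:*/12, job_C:*/16}
Op 12: unregister job_C -> active={job_B:*/12}
  job_B: interval 12, next fire after T=129 is 132
Earliest = 132, winner (lex tiebreak) = job_B

Answer: job_B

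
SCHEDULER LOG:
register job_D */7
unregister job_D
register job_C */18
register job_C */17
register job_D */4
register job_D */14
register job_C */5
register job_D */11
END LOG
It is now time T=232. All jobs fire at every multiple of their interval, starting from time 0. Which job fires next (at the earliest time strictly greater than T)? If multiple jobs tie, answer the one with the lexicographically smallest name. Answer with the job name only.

Op 1: register job_D */7 -> active={job_D:*/7}
Op 2: unregister job_D -> active={}
Op 3: register job_C */18 -> active={job_C:*/18}
Op 4: register job_C */17 -> active={job_C:*/17}
Op 5: register job_D */4 -> active={job_C:*/17, job_D:*/4}
Op 6: register job_D */14 -> active={job_C:*/17, job_D:*/14}
Op 7: register job_C */5 -> active={job_C:*/5, job_D:*/14}
Op 8: register job_D */11 -> active={job_C:*/5, job_D:*/11}
  job_C: interval 5, next fire after T=232 is 235
  job_D: interval 11, next fire after T=232 is 242
Earliest = 235, winner (lex tiebreak) = job_C

Answer: job_C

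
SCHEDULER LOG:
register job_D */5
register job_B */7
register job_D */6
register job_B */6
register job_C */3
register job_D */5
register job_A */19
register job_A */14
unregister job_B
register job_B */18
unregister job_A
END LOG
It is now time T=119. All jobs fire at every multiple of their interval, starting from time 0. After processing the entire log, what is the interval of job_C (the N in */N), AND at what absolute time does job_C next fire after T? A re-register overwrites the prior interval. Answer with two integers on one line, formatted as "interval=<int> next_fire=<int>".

Answer: interval=3 next_fire=120

Derivation:
Op 1: register job_D */5 -> active={job_D:*/5}
Op 2: register job_B */7 -> active={job_B:*/7, job_D:*/5}
Op 3: register job_D */6 -> active={job_B:*/7, job_D:*/6}
Op 4: register job_B */6 -> active={job_B:*/6, job_D:*/6}
Op 5: register job_C */3 -> active={job_B:*/6, job_C:*/3, job_D:*/6}
Op 6: register job_D */5 -> active={job_B:*/6, job_C:*/3, job_D:*/5}
Op 7: register job_A */19 -> active={job_A:*/19, job_B:*/6, job_C:*/3, job_D:*/5}
Op 8: register job_A */14 -> active={job_A:*/14, job_B:*/6, job_C:*/3, job_D:*/5}
Op 9: unregister job_B -> active={job_A:*/14, job_C:*/3, job_D:*/5}
Op 10: register job_B */18 -> active={job_A:*/14, job_B:*/18, job_C:*/3, job_D:*/5}
Op 11: unregister job_A -> active={job_B:*/18, job_C:*/3, job_D:*/5}
Final interval of job_C = 3
Next fire of job_C after T=119: (119//3+1)*3 = 120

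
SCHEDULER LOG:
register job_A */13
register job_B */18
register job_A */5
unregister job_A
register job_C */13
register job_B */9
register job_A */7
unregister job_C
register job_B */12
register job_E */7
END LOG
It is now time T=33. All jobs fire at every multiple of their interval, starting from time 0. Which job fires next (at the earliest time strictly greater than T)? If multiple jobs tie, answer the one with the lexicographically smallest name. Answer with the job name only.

Answer: job_A

Derivation:
Op 1: register job_A */13 -> active={job_A:*/13}
Op 2: register job_B */18 -> active={job_A:*/13, job_B:*/18}
Op 3: register job_A */5 -> active={job_A:*/5, job_B:*/18}
Op 4: unregister job_A -> active={job_B:*/18}
Op 5: register job_C */13 -> active={job_B:*/18, job_C:*/13}
Op 6: register job_B */9 -> active={job_B:*/9, job_C:*/13}
Op 7: register job_A */7 -> active={job_A:*/7, job_B:*/9, job_C:*/13}
Op 8: unregister job_C -> active={job_A:*/7, job_B:*/9}
Op 9: register job_B */12 -> active={job_A:*/7, job_B:*/12}
Op 10: register job_E */7 -> active={job_A:*/7, job_B:*/12, job_E:*/7}
  job_A: interval 7, next fire after T=33 is 35
  job_B: interval 12, next fire after T=33 is 36
  job_E: interval 7, next fire after T=33 is 35
Earliest = 35, winner (lex tiebreak) = job_A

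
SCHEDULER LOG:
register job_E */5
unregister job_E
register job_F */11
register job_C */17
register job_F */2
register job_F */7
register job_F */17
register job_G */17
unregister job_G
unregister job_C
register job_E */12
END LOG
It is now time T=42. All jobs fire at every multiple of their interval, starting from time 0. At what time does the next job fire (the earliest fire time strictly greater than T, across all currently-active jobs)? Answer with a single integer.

Answer: 48

Derivation:
Op 1: register job_E */5 -> active={job_E:*/5}
Op 2: unregister job_E -> active={}
Op 3: register job_F */11 -> active={job_F:*/11}
Op 4: register job_C */17 -> active={job_C:*/17, job_F:*/11}
Op 5: register job_F */2 -> active={job_C:*/17, job_F:*/2}
Op 6: register job_F */7 -> active={job_C:*/17, job_F:*/7}
Op 7: register job_F */17 -> active={job_C:*/17, job_F:*/17}
Op 8: register job_G */17 -> active={job_C:*/17, job_F:*/17, job_G:*/17}
Op 9: unregister job_G -> active={job_C:*/17, job_F:*/17}
Op 10: unregister job_C -> active={job_F:*/17}
Op 11: register job_E */12 -> active={job_E:*/12, job_F:*/17}
  job_E: interval 12, next fire after T=42 is 48
  job_F: interval 17, next fire after T=42 is 51
Earliest fire time = 48 (job job_E)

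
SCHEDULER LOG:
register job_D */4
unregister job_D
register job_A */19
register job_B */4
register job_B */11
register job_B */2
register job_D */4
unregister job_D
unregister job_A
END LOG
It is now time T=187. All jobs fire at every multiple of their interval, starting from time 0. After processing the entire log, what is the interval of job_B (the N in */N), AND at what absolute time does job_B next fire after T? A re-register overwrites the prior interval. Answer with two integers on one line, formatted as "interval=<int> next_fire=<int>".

Op 1: register job_D */4 -> active={job_D:*/4}
Op 2: unregister job_D -> active={}
Op 3: register job_A */19 -> active={job_A:*/19}
Op 4: register job_B */4 -> active={job_A:*/19, job_B:*/4}
Op 5: register job_B */11 -> active={job_A:*/19, job_B:*/11}
Op 6: register job_B */2 -> active={job_A:*/19, job_B:*/2}
Op 7: register job_D */4 -> active={job_A:*/19, job_B:*/2, job_D:*/4}
Op 8: unregister job_D -> active={job_A:*/19, job_B:*/2}
Op 9: unregister job_A -> active={job_B:*/2}
Final interval of job_B = 2
Next fire of job_B after T=187: (187//2+1)*2 = 188

Answer: interval=2 next_fire=188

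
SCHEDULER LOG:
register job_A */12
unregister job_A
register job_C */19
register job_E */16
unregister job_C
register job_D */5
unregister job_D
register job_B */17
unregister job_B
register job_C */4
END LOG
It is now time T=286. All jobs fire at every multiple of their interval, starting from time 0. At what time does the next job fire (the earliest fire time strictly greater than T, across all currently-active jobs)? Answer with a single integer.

Answer: 288

Derivation:
Op 1: register job_A */12 -> active={job_A:*/12}
Op 2: unregister job_A -> active={}
Op 3: register job_C */19 -> active={job_C:*/19}
Op 4: register job_E */16 -> active={job_C:*/19, job_E:*/16}
Op 5: unregister job_C -> active={job_E:*/16}
Op 6: register job_D */5 -> active={job_D:*/5, job_E:*/16}
Op 7: unregister job_D -> active={job_E:*/16}
Op 8: register job_B */17 -> active={job_B:*/17, job_E:*/16}
Op 9: unregister job_B -> active={job_E:*/16}
Op 10: register job_C */4 -> active={job_C:*/4, job_E:*/16}
  job_C: interval 4, next fire after T=286 is 288
  job_E: interval 16, next fire after T=286 is 288
Earliest fire time = 288 (job job_C)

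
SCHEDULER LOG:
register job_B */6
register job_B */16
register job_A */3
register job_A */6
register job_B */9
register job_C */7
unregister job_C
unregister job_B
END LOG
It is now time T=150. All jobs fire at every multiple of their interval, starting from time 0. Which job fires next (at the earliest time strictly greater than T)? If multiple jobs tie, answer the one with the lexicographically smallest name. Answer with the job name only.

Answer: job_A

Derivation:
Op 1: register job_B */6 -> active={job_B:*/6}
Op 2: register job_B */16 -> active={job_B:*/16}
Op 3: register job_A */3 -> active={job_A:*/3, job_B:*/16}
Op 4: register job_A */6 -> active={job_A:*/6, job_B:*/16}
Op 5: register job_B */9 -> active={job_A:*/6, job_B:*/9}
Op 6: register job_C */7 -> active={job_A:*/6, job_B:*/9, job_C:*/7}
Op 7: unregister job_C -> active={job_A:*/6, job_B:*/9}
Op 8: unregister job_B -> active={job_A:*/6}
  job_A: interval 6, next fire after T=150 is 156
Earliest = 156, winner (lex tiebreak) = job_A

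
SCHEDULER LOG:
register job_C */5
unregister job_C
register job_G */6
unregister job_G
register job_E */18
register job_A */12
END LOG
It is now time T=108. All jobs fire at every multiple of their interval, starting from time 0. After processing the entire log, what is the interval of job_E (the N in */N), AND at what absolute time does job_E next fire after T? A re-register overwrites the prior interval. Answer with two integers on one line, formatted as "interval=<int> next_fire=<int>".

Answer: interval=18 next_fire=126

Derivation:
Op 1: register job_C */5 -> active={job_C:*/5}
Op 2: unregister job_C -> active={}
Op 3: register job_G */6 -> active={job_G:*/6}
Op 4: unregister job_G -> active={}
Op 5: register job_E */18 -> active={job_E:*/18}
Op 6: register job_A */12 -> active={job_A:*/12, job_E:*/18}
Final interval of job_E = 18
Next fire of job_E after T=108: (108//18+1)*18 = 126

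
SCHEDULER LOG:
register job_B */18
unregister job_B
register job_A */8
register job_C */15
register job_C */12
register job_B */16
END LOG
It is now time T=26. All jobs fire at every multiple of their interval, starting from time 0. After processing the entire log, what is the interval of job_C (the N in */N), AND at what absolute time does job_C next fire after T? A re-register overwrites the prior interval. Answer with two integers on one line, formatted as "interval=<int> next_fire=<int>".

Op 1: register job_B */18 -> active={job_B:*/18}
Op 2: unregister job_B -> active={}
Op 3: register job_A */8 -> active={job_A:*/8}
Op 4: register job_C */15 -> active={job_A:*/8, job_C:*/15}
Op 5: register job_C */12 -> active={job_A:*/8, job_C:*/12}
Op 6: register job_B */16 -> active={job_A:*/8, job_B:*/16, job_C:*/12}
Final interval of job_C = 12
Next fire of job_C after T=26: (26//12+1)*12 = 36

Answer: interval=12 next_fire=36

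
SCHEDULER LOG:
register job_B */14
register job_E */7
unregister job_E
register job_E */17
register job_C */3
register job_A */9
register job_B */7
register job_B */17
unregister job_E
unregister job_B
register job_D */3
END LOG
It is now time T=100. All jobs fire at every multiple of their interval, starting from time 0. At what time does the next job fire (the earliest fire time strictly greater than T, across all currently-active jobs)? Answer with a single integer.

Answer: 102

Derivation:
Op 1: register job_B */14 -> active={job_B:*/14}
Op 2: register job_E */7 -> active={job_B:*/14, job_E:*/7}
Op 3: unregister job_E -> active={job_B:*/14}
Op 4: register job_E */17 -> active={job_B:*/14, job_E:*/17}
Op 5: register job_C */3 -> active={job_B:*/14, job_C:*/3, job_E:*/17}
Op 6: register job_A */9 -> active={job_A:*/9, job_B:*/14, job_C:*/3, job_E:*/17}
Op 7: register job_B */7 -> active={job_A:*/9, job_B:*/7, job_C:*/3, job_E:*/17}
Op 8: register job_B */17 -> active={job_A:*/9, job_B:*/17, job_C:*/3, job_E:*/17}
Op 9: unregister job_E -> active={job_A:*/9, job_B:*/17, job_C:*/3}
Op 10: unregister job_B -> active={job_A:*/9, job_C:*/3}
Op 11: register job_D */3 -> active={job_A:*/9, job_C:*/3, job_D:*/3}
  job_A: interval 9, next fire after T=100 is 108
  job_C: interval 3, next fire after T=100 is 102
  job_D: interval 3, next fire after T=100 is 102
Earliest fire time = 102 (job job_C)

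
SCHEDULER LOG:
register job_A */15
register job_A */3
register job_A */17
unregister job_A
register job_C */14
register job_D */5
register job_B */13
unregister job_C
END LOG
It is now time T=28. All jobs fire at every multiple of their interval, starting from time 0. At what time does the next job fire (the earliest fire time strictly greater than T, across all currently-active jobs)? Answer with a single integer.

Answer: 30

Derivation:
Op 1: register job_A */15 -> active={job_A:*/15}
Op 2: register job_A */3 -> active={job_A:*/3}
Op 3: register job_A */17 -> active={job_A:*/17}
Op 4: unregister job_A -> active={}
Op 5: register job_C */14 -> active={job_C:*/14}
Op 6: register job_D */5 -> active={job_C:*/14, job_D:*/5}
Op 7: register job_B */13 -> active={job_B:*/13, job_C:*/14, job_D:*/5}
Op 8: unregister job_C -> active={job_B:*/13, job_D:*/5}
  job_B: interval 13, next fire after T=28 is 39
  job_D: interval 5, next fire after T=28 is 30
Earliest fire time = 30 (job job_D)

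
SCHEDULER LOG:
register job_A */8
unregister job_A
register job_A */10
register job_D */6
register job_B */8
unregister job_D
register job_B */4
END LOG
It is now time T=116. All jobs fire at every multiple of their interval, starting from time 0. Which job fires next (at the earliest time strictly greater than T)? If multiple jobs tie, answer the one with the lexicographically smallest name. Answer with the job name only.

Answer: job_A

Derivation:
Op 1: register job_A */8 -> active={job_A:*/8}
Op 2: unregister job_A -> active={}
Op 3: register job_A */10 -> active={job_A:*/10}
Op 4: register job_D */6 -> active={job_A:*/10, job_D:*/6}
Op 5: register job_B */8 -> active={job_A:*/10, job_B:*/8, job_D:*/6}
Op 6: unregister job_D -> active={job_A:*/10, job_B:*/8}
Op 7: register job_B */4 -> active={job_A:*/10, job_B:*/4}
  job_A: interval 10, next fire after T=116 is 120
  job_B: interval 4, next fire after T=116 is 120
Earliest = 120, winner (lex tiebreak) = job_A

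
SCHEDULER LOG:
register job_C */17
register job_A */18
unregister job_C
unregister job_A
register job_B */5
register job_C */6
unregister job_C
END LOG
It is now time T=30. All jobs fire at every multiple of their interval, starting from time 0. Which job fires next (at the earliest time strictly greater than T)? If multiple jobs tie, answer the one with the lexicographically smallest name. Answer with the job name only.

Answer: job_B

Derivation:
Op 1: register job_C */17 -> active={job_C:*/17}
Op 2: register job_A */18 -> active={job_A:*/18, job_C:*/17}
Op 3: unregister job_C -> active={job_A:*/18}
Op 4: unregister job_A -> active={}
Op 5: register job_B */5 -> active={job_B:*/5}
Op 6: register job_C */6 -> active={job_B:*/5, job_C:*/6}
Op 7: unregister job_C -> active={job_B:*/5}
  job_B: interval 5, next fire after T=30 is 35
Earliest = 35, winner (lex tiebreak) = job_B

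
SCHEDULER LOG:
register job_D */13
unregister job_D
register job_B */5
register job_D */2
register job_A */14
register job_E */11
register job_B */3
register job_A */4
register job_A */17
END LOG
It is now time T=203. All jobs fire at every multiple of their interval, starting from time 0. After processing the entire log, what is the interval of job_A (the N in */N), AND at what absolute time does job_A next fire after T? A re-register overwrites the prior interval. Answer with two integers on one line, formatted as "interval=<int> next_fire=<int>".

Answer: interval=17 next_fire=204

Derivation:
Op 1: register job_D */13 -> active={job_D:*/13}
Op 2: unregister job_D -> active={}
Op 3: register job_B */5 -> active={job_B:*/5}
Op 4: register job_D */2 -> active={job_B:*/5, job_D:*/2}
Op 5: register job_A */14 -> active={job_A:*/14, job_B:*/5, job_D:*/2}
Op 6: register job_E */11 -> active={job_A:*/14, job_B:*/5, job_D:*/2, job_E:*/11}
Op 7: register job_B */3 -> active={job_A:*/14, job_B:*/3, job_D:*/2, job_E:*/11}
Op 8: register job_A */4 -> active={job_A:*/4, job_B:*/3, job_D:*/2, job_E:*/11}
Op 9: register job_A */17 -> active={job_A:*/17, job_B:*/3, job_D:*/2, job_E:*/11}
Final interval of job_A = 17
Next fire of job_A after T=203: (203//17+1)*17 = 204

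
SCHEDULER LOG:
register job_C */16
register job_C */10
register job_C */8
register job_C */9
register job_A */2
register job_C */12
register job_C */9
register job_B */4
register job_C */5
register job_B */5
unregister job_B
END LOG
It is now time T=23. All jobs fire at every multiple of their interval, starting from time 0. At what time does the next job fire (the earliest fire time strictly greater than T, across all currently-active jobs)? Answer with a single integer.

Op 1: register job_C */16 -> active={job_C:*/16}
Op 2: register job_C */10 -> active={job_C:*/10}
Op 3: register job_C */8 -> active={job_C:*/8}
Op 4: register job_C */9 -> active={job_C:*/9}
Op 5: register job_A */2 -> active={job_A:*/2, job_C:*/9}
Op 6: register job_C */12 -> active={job_A:*/2, job_C:*/12}
Op 7: register job_C */9 -> active={job_A:*/2, job_C:*/9}
Op 8: register job_B */4 -> active={job_A:*/2, job_B:*/4, job_C:*/9}
Op 9: register job_C */5 -> active={job_A:*/2, job_B:*/4, job_C:*/5}
Op 10: register job_B */5 -> active={job_A:*/2, job_B:*/5, job_C:*/5}
Op 11: unregister job_B -> active={job_A:*/2, job_C:*/5}
  job_A: interval 2, next fire after T=23 is 24
  job_C: interval 5, next fire after T=23 is 25
Earliest fire time = 24 (job job_A)

Answer: 24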